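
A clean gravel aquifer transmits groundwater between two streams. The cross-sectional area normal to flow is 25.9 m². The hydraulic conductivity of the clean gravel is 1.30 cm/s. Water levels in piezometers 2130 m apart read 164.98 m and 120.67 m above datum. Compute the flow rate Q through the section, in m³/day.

605

Convert K: 1.30 cm/s × 864 = 1123 m/day.
Hydraulic gradient i = (164.98 − 120.67) / 2130 = 44.31 / 2130 = 0.02080.
Darcy's law: Q = K · A · i = 1123 × 25.90 × 0.02080 = 605.2 m³/day.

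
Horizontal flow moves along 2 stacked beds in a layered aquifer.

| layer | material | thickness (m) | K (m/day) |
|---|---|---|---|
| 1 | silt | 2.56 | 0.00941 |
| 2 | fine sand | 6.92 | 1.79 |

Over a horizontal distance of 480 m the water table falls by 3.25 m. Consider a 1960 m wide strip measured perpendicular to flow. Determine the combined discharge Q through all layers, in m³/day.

Flow is parallel to layering, so each bed carries its own Darcy discharge and the transmissivities add.
Σ(K_i·b_i) = 0.00941×2.56 + 1.79×6.92 = 12.41 m²/day.
Hydraulic gradient i = Δh / L = 3.25 / 480 = 0.006771.
Q = Σ(K_i·b_i) · W · i = 12.41 × 1960 × 0.006771 = 164.7 m³/day.

165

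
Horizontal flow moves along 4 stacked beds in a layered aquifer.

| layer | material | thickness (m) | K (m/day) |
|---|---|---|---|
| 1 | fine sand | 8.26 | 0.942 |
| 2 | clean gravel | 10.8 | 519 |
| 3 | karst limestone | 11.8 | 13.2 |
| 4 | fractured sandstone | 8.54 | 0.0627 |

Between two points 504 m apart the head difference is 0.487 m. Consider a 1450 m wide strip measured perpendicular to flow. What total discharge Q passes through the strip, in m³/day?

Flow is parallel to layering, so each bed carries its own Darcy discharge and the transmissivities add.
Σ(K_i·b_i) = 0.942×8.26 + 519×10.8 + 13.2×11.8 + 0.0627×8.54 = 5769 m²/day.
Hydraulic gradient i = Δh / L = 0.487 / 504 = 0.0009663.
Q = Σ(K_i·b_i) · W · i = 5769 × 1450 × 0.0009663 = 8083 m³/day.

8080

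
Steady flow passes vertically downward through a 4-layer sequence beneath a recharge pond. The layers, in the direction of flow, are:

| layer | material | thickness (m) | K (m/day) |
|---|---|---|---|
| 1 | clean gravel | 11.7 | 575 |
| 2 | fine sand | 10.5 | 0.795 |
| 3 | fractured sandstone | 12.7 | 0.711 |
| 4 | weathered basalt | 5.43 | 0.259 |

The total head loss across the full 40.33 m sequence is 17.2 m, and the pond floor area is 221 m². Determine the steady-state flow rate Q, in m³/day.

73.0

Flow is perpendicular to layering, so the layers act in series and the equivalent K is the thickness-weighted harmonic mean.
Total thickness L = 11.7 + 10.5 + 12.7 + 5.43 = 40.33 m.
Σ(b_i/K_i) = 11.7/575 + 10.5/0.795 + 12.7/0.711 + 5.43/0.259 = 52.06 d.
K_eq = L / Σ(b_i/K_i) = 40.33 / 52.06 = 0.7748 m/day.
Q = K_eq · A · (Δh/L) = 0.7748 × 221 × (17.2/40.33) = 73.02 m³/day.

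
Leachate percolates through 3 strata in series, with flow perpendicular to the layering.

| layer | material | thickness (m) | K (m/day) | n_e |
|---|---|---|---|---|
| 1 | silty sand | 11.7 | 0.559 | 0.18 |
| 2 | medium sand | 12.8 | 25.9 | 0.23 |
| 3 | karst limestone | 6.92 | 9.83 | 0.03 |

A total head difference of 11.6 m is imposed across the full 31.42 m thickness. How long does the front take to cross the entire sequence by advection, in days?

10.0

With flow normal to the layers, continuity requires the same specific discharge q through every layer.
Σ(b_i/K_i) = 11.7/0.559 + 12.8/25.9 + 6.92/9.83 = 22.13 d.
q = Δh / Σ(b_i/K_i) = 11.6 / 22.13 = 0.5242 m/day.
In each layer the seepage velocity is v_i = q/n_i, so the layer transit time is t_i = b_i·n_i / q:
  layer 1 (silty sand): t_1 = 11.7 × 0.18 / 0.5242 = 4.017 d
  layer 2 (medium sand): t_2 = 12.8 × 0.23 / 0.5242 = 5.616 d
  layer 3 (karst limestone): t_3 = 6.92 × 0.03 / 0.5242 = 0.3960 d
Total t = Σ t_i = 10.03 days.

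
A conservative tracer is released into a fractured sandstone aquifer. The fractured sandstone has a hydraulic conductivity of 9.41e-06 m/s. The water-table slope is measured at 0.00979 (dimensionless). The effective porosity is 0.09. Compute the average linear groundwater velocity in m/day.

0.0884

Convert K: 9.41e-06 m/s × 86400 = 0.8130 m/day.
Hydraulic gradient i = 0.00979.
Darcy flux q = K · i = 0.8130 × 0.009790 = 0.007960 m/day.
Seepage velocity v = q / n_e = 0.007960 / 0.09 = 0.08844 m/day.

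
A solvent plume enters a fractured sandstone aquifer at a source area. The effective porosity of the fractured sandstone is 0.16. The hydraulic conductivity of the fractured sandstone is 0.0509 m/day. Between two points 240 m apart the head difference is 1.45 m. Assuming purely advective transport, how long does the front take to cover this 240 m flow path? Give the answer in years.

Hydraulic gradient i = Δh / L = 1.45 / 240 = 0.006042.
Darcy flux q = K · i = 0.05090 × 0.006042 = 0.0003075 m/day.
Seepage velocity v = q / n_e = 0.0003075 / 0.16 = 0.001922 m/day.
Travel time t = L / v = 240 / 0.001922 = 1.249e+05 days = 341.9 years.

342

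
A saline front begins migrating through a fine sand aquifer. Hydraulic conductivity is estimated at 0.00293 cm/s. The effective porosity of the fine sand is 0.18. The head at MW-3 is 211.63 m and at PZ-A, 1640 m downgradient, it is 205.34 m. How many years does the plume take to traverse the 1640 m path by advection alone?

Convert K: 0.00293 cm/s × 864 = 2.532 m/day.
Hydraulic gradient i = (211.63 − 205.34) / 1640 = 6.29 / 1640 = 0.003835.
Darcy flux q = K · i = 2.532 × 0.003835 = 0.009709 m/day.
Seepage velocity v = q / n_e = 0.009709 / 0.18 = 0.05394 m/day.
Travel time t = L / v = 1640 / 0.05394 = 30404 days = 83.24 years.

83.2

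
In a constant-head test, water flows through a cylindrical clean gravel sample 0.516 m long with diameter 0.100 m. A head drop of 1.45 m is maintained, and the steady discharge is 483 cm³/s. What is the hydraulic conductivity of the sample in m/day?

Cross-sectional area A = π·(d/2)² = π × (0.100/2)² = 0.007854 m².
Convert discharge: 483 cm³/s = 0.0004830 m³/s.
Darcy's law rearranged: K = Q·L / (A·Δh) = 0.0004830 × 0.516 / (0.007854 × 1.45) = 0.02188 m/s = 1891 m/day.

1890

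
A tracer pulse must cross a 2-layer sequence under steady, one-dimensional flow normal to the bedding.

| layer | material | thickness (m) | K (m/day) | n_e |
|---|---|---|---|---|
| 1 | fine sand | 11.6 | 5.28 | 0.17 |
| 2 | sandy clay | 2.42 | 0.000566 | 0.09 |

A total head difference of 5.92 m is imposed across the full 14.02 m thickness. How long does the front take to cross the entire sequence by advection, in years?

With flow normal to the layers, continuity requires the same specific discharge q through every layer.
Σ(b_i/K_i) = 11.6/5.28 + 2.42/0.000566 = 4278 d.
q = Δh / Σ(b_i/K_i) = 5.92 / 4278 = 0.001384 m/day.
In each layer the seepage velocity is v_i = q/n_i, so the layer transit time is t_i = b_i·n_i / q:
  layer 1 (fine sand): t_1 = 11.6 × 0.17 / 0.001384 = 1425 d
  layer 2 (sandy clay): t_2 = 2.42 × 0.09 / 0.001384 = 157.4 d
Total t = Σ t_i = 1582 days = 4.332 years.

4.33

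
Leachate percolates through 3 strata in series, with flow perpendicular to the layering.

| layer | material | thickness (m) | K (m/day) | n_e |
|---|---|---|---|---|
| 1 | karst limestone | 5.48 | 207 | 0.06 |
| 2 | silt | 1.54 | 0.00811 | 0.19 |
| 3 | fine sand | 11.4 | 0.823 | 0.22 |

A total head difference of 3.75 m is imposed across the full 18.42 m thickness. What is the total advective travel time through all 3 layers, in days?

With flow normal to the layers, continuity requires the same specific discharge q through every layer.
Σ(b_i/K_i) = 5.48/207 + 1.54/0.00811 + 11.4/0.823 = 203.8 d.
q = Δh / Σ(b_i/K_i) = 3.75 / 203.8 = 0.01840 m/day.
In each layer the seepage velocity is v_i = q/n_i, so the layer transit time is t_i = b_i·n_i / q:
  layer 1 (karst limestone): t_1 = 5.48 × 0.06 / 0.01840 = 17.87 d
  layer 2 (silt): t_2 = 1.54 × 0.19 / 0.01840 = 15.90 d
  layer 3 (fine sand): t_3 = 11.4 × 0.22 / 0.01840 = 136.3 d
Total t = Σ t_i = 170.0 days.

170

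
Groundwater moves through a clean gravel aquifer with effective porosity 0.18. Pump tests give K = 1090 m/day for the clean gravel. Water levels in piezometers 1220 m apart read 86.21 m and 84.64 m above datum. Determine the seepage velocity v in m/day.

Hydraulic gradient i = (86.21 − 84.64) / 1220 = 1.57 / 1220 = 0.001287.
Darcy flux q = K · i = 1090 × 0.001287 = 1.403 m/day.
Seepage velocity v = q / n_e = 1.403 / 0.18 = 7.793 m/day.

7.79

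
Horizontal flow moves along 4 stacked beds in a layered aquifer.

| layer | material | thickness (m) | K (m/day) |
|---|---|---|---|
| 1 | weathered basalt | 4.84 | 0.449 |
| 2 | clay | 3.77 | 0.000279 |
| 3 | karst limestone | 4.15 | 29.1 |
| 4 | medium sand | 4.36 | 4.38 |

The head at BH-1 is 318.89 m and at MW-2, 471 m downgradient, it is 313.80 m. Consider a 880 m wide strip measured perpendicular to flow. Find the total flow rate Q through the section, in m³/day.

Flow is parallel to layering, so each bed carries its own Darcy discharge and the transmissivities add.
Σ(K_i·b_i) = 0.449×4.84 + 0.000279×3.77 + 29.1×4.15 + 4.38×4.36 = 142.0 m²/day.
Hydraulic gradient i = (318.89 − 313.80) / 471 = 5.09 / 471 = 0.01081.
Q = Σ(K_i·b_i) · W · i = 142.0 × 880 × 0.01081 = 1351 m³/day.

1350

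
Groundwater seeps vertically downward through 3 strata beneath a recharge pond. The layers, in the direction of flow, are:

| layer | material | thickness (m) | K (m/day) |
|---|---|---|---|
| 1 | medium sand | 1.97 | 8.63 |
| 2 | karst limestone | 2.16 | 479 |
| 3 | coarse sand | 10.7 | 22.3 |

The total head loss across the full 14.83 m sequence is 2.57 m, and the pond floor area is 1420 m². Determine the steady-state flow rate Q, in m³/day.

Flow is perpendicular to layering, so the layers act in series and the equivalent K is the thickness-weighted harmonic mean.
Total thickness L = 1.97 + 2.16 + 10.7 = 14.83 m.
Σ(b_i/K_i) = 1.97/8.63 + 2.16/479 + 10.7/22.3 = 0.7126 d.
K_eq = L / Σ(b_i/K_i) = 14.83 / 0.7126 = 20.81 m/day.
Q = K_eq · A · (Δh/L) = 20.81 × 1420 × (2.57/14.83) = 5121 m³/day.

5120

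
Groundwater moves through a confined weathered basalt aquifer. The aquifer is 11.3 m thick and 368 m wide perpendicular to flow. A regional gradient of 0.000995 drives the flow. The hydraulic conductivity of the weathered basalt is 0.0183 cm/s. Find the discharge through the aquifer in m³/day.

65.4

Convert K: 0.0183 cm/s × 864 = 15.81 m/day.
Cross-sectional area A = 368 × 11.3 = 4158 m².
Hydraulic gradient i = 0.000995.
Darcy's law: Q = K · A · i = 15.81 × 4158 × 0.0009950 = 65.42 m³/day.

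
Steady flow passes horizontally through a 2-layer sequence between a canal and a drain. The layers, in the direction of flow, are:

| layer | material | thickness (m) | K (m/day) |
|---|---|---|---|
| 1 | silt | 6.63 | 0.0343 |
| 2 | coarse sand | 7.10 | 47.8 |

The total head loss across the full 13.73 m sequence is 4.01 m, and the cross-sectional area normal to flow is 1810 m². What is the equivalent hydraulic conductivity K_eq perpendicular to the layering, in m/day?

0.0710

Flow is perpendicular to layering, so the layers act in series and the equivalent K is the thickness-weighted harmonic mean.
Total thickness L = 6.63 + 7.10 = 13.73 m.
Σ(b_i/K_i) = 6.63/0.0343 + 7.10/47.8 = 193.4 d.
K_eq = L / Σ(b_i/K_i) = 13.73 / 193.4 = 0.07098 m/day.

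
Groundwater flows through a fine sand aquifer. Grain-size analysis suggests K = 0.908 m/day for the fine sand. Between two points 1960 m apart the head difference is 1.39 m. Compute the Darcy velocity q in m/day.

Hydraulic gradient i = Δh / L = 1.39 / 1960 = 0.0007092.
Specific discharge q = K · i = 0.9080 × 0.0007092 = 0.0006439 m/day.

0.000644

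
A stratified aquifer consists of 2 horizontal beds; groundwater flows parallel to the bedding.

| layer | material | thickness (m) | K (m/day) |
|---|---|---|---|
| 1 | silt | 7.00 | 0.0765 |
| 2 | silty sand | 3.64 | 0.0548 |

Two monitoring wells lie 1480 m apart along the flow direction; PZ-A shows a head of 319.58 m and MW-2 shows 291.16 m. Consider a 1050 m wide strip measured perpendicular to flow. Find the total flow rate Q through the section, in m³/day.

14.8

Flow is parallel to layering, so each bed carries its own Darcy discharge and the transmissivities add.
Σ(K_i·b_i) = 0.0765×7.00 + 0.0548×3.64 = 0.7350 m²/day.
Hydraulic gradient i = (319.58 − 291.16) / 1480 = 28.42 / 1480 = 0.01920.
Q = Σ(K_i·b_i) · W · i = 0.7350 × 1050 × 0.01920 = 14.82 m³/day.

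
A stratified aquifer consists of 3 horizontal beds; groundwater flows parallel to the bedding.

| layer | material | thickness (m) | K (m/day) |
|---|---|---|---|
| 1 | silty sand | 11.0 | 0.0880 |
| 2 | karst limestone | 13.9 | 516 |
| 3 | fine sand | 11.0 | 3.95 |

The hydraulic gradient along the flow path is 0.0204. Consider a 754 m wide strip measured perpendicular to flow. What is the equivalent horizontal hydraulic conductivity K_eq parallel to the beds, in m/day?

201

Flow is parallel to layering, so each bed carries its own Darcy discharge and the transmissivities add.
Σ(K_i·b_i) = 0.0880×11.0 + 516×13.9 + 3.95×11.0 = 7217 m²/day.
Total thickness b = 35.90 m, so K_eq = Σ(K_i·b_i)/b = 201.0 m/day.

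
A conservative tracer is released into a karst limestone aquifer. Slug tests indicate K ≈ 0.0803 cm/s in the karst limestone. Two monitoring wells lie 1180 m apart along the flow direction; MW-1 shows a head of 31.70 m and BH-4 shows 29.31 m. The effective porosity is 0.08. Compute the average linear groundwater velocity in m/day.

Convert K: 0.0803 cm/s × 864 = 69.38 m/day.
Hydraulic gradient i = (31.70 − 29.31) / 1180 = 2.39 / 1180 = 0.002025.
Darcy flux q = K · i = 69.38 × 0.002025 = 0.1405 m/day.
Seepage velocity v = q / n_e = 0.1405 / 0.08 = 1.757 m/day.

1.76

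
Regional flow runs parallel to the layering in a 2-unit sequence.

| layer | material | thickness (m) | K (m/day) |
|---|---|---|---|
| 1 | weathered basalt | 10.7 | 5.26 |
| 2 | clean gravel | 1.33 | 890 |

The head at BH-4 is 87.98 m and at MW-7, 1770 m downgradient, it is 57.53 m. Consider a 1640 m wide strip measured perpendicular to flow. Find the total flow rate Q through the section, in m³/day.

35000

Flow is parallel to layering, so each bed carries its own Darcy discharge and the transmissivities add.
Σ(K_i·b_i) = 5.26×10.7 + 890×1.33 = 1240 m²/day.
Hydraulic gradient i = (87.98 − 57.53) / 1770 = 30.45 / 1770 = 0.01720.
Q = Σ(K_i·b_i) · W · i = 1240 × 1640 × 0.01720 = 34984 m³/day.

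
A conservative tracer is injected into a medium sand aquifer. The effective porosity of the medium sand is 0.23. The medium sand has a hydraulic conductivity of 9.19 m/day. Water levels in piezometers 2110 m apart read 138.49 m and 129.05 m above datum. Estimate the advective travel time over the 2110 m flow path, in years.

Hydraulic gradient i = (138.49 − 129.05) / 2110 = 9.44 / 2110 = 0.004474.
Darcy flux q = K · i = 9.190 × 0.004474 = 0.04112 m/day.
Seepage velocity v = q / n_e = 0.04112 / 0.23 = 0.1788 m/day.
Travel time t = L / v = 2110 / 0.1788 = 11803 days = 32.32 years.

32.3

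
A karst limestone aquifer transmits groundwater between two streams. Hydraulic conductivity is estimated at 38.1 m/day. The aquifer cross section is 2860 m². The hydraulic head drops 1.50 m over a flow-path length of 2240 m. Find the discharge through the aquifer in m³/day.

Hydraulic gradient i = Δh / L = 1.50 / 2240 = 0.0006696.
Darcy's law: Q = K · A · i = 38.10 × 2860 × 0.0006696 = 72.97 m³/day.

73.0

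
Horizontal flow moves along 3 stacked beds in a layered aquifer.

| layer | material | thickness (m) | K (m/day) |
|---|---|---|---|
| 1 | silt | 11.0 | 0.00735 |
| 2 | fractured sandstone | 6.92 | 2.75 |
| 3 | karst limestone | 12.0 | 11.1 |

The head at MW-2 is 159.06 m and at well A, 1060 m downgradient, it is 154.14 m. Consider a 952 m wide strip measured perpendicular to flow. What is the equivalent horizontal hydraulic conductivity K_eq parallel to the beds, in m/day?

Flow is parallel to layering, so each bed carries its own Darcy discharge and the transmissivities add.
Σ(K_i·b_i) = 0.00735×11.0 + 2.75×6.92 + 11.1×12.0 = 152.3 m²/day.
Total thickness b = 29.92 m, so K_eq = Σ(K_i·b_i)/b = 5.091 m/day.

5.09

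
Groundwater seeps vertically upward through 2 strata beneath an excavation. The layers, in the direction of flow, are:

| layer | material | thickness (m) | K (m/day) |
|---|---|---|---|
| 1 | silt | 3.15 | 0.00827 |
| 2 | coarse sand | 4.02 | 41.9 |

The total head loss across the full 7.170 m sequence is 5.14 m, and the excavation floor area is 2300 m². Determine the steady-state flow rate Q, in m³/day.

Flow is perpendicular to layering, so the layers act in series and the equivalent K is the thickness-weighted harmonic mean.
Total thickness L = 3.15 + 4.02 = 7.170 m.
Σ(b_i/K_i) = 3.15/0.00827 + 4.02/41.9 = 381.0 d.
K_eq = L / Σ(b_i/K_i) = 7.170 / 381.0 = 0.01882 m/day.
Q = K_eq · A · (Δh/L) = 0.01882 × 2300 × (5.14/7.170) = 31.03 m³/day.

31.0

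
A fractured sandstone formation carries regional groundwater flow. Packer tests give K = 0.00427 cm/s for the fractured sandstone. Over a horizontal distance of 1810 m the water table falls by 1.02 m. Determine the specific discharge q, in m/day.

0.00208

Convert K: 0.00427 cm/s × 864 = 3.689 m/day.
Hydraulic gradient i = Δh / L = 1.02 / 1810 = 0.0005635.
Specific discharge q = K · i = 3.689 × 0.0005635 = 0.002079 m/day.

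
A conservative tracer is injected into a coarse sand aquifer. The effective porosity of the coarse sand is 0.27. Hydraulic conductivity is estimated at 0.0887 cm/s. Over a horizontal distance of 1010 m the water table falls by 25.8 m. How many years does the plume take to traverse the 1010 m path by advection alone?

Convert K: 0.0887 cm/s × 864 = 76.64 m/day.
Hydraulic gradient i = Δh / L = 25.8 / 1010 = 0.02554.
Darcy flux q = K · i = 76.64 × 0.02554 = 1.958 m/day.
Seepage velocity v = q / n_e = 1.958 / 0.27 = 7.251 m/day.
Travel time t = L / v = 1010 / 7.251 = 139.3 days = 0.3814 years.

0.381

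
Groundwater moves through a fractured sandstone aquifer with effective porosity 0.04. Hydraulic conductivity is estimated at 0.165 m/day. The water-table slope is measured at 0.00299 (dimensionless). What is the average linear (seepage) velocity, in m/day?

0.0123

Hydraulic gradient i = 0.00299.
Darcy flux q = K · i = 0.1650 × 0.002990 = 0.0004934 m/day.
Seepage velocity v = q / n_e = 0.0004934 / 0.04 = 0.01233 m/day.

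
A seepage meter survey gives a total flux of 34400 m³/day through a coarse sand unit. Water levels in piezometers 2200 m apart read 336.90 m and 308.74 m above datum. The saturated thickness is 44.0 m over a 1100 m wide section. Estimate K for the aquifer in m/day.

55.5

Cross-sectional area A = 1100 × 44.0 = 48400 m².
Hydraulic gradient i = (336.90 − 308.74) / 2200 = 28.16 / 2200 = 0.01280.
From Q = K·A·i, K = Q / (A·i) = 34400 / (48400 × 0.01280) = 55.53 m/day.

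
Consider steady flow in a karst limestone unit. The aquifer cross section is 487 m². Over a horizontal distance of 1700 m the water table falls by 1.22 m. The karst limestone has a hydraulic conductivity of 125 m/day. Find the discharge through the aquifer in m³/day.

43.7

Hydraulic gradient i = Δh / L = 1.22 / 1700 = 0.0007176.
Darcy's law: Q = K · A · i = 125.0 × 487.0 × 0.0007176 = 43.69 m³/day.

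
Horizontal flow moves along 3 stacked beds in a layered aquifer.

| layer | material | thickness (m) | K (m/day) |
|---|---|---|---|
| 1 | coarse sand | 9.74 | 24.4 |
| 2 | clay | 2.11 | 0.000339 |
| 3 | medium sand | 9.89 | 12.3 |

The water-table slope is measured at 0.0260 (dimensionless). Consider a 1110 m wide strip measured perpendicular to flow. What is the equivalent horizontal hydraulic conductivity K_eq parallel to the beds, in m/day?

Flow is parallel to layering, so each bed carries its own Darcy discharge and the transmissivities add.
Σ(K_i·b_i) = 24.4×9.74 + 0.000339×2.11 + 12.3×9.89 = 359.3 m²/day.
Total thickness b = 21.74 m, so K_eq = Σ(K_i·b_i)/b = 16.53 m/day.

16.5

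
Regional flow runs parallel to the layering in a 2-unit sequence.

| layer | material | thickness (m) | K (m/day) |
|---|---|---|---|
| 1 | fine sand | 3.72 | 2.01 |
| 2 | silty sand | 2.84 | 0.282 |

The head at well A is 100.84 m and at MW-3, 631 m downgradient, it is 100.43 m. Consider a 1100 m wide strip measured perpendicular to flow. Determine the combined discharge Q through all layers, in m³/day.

5.92

Flow is parallel to layering, so each bed carries its own Darcy discharge and the transmissivities add.
Σ(K_i·b_i) = 2.01×3.72 + 0.282×2.84 = 8.278 m²/day.
Hydraulic gradient i = (100.84 − 100.43) / 631 = 0.41 / 631 = 0.0006498.
Q = Σ(K_i·b_i) · W · i = 8.278 × 1100 × 0.0006498 = 5.917 m³/day.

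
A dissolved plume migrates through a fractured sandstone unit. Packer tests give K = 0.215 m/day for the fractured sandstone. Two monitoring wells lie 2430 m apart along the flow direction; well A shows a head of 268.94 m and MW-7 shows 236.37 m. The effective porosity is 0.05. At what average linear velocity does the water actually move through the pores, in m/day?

Hydraulic gradient i = (268.94 − 236.37) / 2430 = 32.57 / 2430 = 0.01340.
Darcy flux q = K · i = 0.2150 × 0.01340 = 0.002882 m/day.
Seepage velocity v = q / n_e = 0.002882 / 0.05 = 0.05763 m/day.

0.0576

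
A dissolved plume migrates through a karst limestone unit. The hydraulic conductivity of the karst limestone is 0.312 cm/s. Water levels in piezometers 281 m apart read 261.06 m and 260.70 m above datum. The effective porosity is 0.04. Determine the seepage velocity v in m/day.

8.63

Convert K: 0.312 cm/s × 864 = 269.6 m/day.
Hydraulic gradient i = (261.06 − 260.70) / 281 = 0.36 / 281 = 0.001281.
Darcy flux q = K · i = 269.6 × 0.001281 = 0.3454 m/day.
Seepage velocity v = q / n_e = 0.3454 / 0.04 = 8.634 m/day.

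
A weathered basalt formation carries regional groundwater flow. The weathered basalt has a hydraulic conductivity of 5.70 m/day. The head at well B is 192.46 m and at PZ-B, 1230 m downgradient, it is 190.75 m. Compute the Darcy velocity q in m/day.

0.00792

Hydraulic gradient i = (192.46 − 190.75) / 1230 = 1.71 / 1230 = 0.001390.
Specific discharge q = K · i = 5.700 × 0.001390 = 0.007924 m/day.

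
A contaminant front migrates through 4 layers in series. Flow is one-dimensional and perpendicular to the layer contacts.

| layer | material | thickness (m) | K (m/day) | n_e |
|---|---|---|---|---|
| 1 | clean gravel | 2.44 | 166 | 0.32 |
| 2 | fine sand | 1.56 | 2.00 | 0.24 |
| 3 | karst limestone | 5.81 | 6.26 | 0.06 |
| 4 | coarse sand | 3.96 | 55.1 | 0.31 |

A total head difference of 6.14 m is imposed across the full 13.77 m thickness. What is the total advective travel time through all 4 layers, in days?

0.798

With flow normal to the layers, continuity requires the same specific discharge q through every layer.
Σ(b_i/K_i) = 2.44/166 + 1.56/2.00 + 5.81/6.26 + 3.96/55.1 = 1.795 d.
q = Δh / Σ(b_i/K_i) = 6.14 / 1.795 = 3.421 m/day.
In each layer the seepage velocity is v_i = q/n_i, so the layer transit time is t_i = b_i·n_i / q:
  layer 1 (clean gravel): t_1 = 2.44 × 0.32 / 3.421 = 0.2282 d
  layer 2 (fine sand): t_2 = 1.56 × 0.24 / 3.421 = 0.1094 d
  layer 3 (karst limestone): t_3 = 5.81 × 0.06 / 3.421 = 0.1019 d
  layer 4 (coarse sand): t_4 = 3.96 × 0.31 / 3.421 = 0.3588 d
Total t = Σ t_i = 0.7984 days.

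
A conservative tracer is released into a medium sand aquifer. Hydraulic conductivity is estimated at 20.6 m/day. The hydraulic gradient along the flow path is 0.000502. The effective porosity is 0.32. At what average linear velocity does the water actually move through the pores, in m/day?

0.0323

Hydraulic gradient i = 0.000502.
Darcy flux q = K · i = 20.60 × 0.0005020 = 0.01034 m/day.
Seepage velocity v = q / n_e = 0.01034 / 0.32 = 0.03232 m/day.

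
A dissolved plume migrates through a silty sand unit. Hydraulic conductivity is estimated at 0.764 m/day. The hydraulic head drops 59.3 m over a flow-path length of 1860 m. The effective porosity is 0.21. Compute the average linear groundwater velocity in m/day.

0.116

Hydraulic gradient i = Δh / L = 59.3 / 1860 = 0.03188.
Darcy flux q = K · i = 0.7640 × 0.03188 = 0.02436 m/day.
Seepage velocity v = q / n_e = 0.02436 / 0.21 = 0.1160 m/day.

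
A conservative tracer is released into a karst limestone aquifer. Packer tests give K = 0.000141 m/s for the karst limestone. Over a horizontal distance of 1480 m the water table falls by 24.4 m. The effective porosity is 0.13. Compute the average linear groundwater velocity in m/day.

Convert K: 0.000141 m/s × 86400 = 12.18 m/day.
Hydraulic gradient i = Δh / L = 24.4 / 1480 = 0.01649.
Darcy flux q = K · i = 12.18 × 0.01649 = 0.2008 m/day.
Seepage velocity v = q / n_e = 0.2008 / 0.13 = 1.545 m/day.

1.54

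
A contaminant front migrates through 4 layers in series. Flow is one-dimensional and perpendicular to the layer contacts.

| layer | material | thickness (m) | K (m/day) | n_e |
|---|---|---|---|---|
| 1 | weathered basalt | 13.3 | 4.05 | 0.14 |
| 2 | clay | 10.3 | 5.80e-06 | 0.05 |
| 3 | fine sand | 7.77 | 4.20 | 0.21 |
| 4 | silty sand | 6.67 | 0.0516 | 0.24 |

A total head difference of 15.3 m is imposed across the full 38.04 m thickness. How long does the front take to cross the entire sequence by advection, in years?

With flow normal to the layers, continuity requires the same specific discharge q through every layer.
Σ(b_i/K_i) = 13.3/4.05 + 10.3/5.80e-06 + 7.77/4.20 + 6.67/0.0516 = 1.776e+06 d.
q = Δh / Σ(b_i/K_i) = 15.3 / 1.776e+06 = 8.615e-06 m/day.
In each layer the seepage velocity is v_i = q/n_i, so the layer transit time is t_i = b_i·n_i / q:
  layer 1 (weathered basalt): t_1 = 13.3 × 0.14 / 8.615e-06 = 2.161e+05 d
  layer 2 (clay): t_2 = 10.3 × 0.05 / 8.615e-06 = 59780 d
  layer 3 (fine sand): t_3 = 7.77 × 0.21 / 8.615e-06 = 1.894e+05 d
  layer 4 (silty sand): t_4 = 6.67 × 0.24 / 8.615e-06 = 1.858e+05 d
Total t = Σ t_i = 6.511e+05 days = 1783 years.

1780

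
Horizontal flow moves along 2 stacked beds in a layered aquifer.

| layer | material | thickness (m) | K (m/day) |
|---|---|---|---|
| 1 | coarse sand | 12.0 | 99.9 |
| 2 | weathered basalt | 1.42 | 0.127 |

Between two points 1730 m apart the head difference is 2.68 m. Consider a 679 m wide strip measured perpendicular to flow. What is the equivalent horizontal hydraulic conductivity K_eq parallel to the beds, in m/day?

Flow is parallel to layering, so each bed carries its own Darcy discharge and the transmissivities add.
Σ(K_i·b_i) = 99.9×12.0 + 0.127×1.42 = 1199 m²/day.
Total thickness b = 13.42 m, so K_eq = Σ(K_i·b_i)/b = 89.34 m/day.

89.3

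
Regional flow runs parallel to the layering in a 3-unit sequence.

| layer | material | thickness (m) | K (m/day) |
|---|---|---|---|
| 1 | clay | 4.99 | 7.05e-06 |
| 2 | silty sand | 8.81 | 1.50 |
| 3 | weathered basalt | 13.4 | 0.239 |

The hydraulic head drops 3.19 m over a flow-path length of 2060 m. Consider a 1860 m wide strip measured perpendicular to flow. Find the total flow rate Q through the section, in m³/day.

47.3

Flow is parallel to layering, so each bed carries its own Darcy discharge and the transmissivities add.
Σ(K_i·b_i) = 7.05e-06×4.99 + 1.50×8.81 + 0.239×13.4 = 16.42 m²/day.
Hydraulic gradient i = Δh / L = 3.19 / 2060 = 0.001549.
Q = Σ(K_i·b_i) · W · i = 16.42 × 1860 × 0.001549 = 47.29 m³/day.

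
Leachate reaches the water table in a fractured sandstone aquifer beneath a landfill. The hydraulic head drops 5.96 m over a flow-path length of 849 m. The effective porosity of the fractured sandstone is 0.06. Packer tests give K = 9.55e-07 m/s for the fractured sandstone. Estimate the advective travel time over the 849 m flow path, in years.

241

Convert K: 9.55e-07 m/s × 86400 = 0.08251 m/day.
Hydraulic gradient i = Δh / L = 5.96 / 849 = 0.007020.
Darcy flux q = K · i = 0.08251 × 0.007020 = 0.0005792 m/day.
Seepage velocity v = q / n_e = 0.0005792 / 0.06 = 0.009654 m/day.
Travel time t = L / v = 849 / 0.009654 = 87943 days = 240.8 years.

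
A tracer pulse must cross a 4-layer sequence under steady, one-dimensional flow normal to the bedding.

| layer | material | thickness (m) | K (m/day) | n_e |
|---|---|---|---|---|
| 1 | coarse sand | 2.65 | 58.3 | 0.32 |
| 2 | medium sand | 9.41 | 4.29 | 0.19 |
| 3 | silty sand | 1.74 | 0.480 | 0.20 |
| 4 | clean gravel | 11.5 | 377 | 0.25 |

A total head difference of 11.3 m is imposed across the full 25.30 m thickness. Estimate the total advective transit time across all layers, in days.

3.06

With flow normal to the layers, continuity requires the same specific discharge q through every layer.
Σ(b_i/K_i) = 2.65/58.3 + 9.41/4.29 + 1.74/0.480 + 11.5/377 = 5.894 d.
q = Δh / Σ(b_i/K_i) = 11.3 / 5.894 = 1.917 m/day.
In each layer the seepage velocity is v_i = q/n_i, so the layer transit time is t_i = b_i·n_i / q:
  layer 1 (coarse sand): t_1 = 2.65 × 0.32 / 1.917 = 0.4423 d
  layer 2 (medium sand): t_2 = 9.41 × 0.19 / 1.917 = 0.9326 d
  layer 3 (silty sand): t_3 = 1.74 × 0.20 / 1.917 = 0.1815 d
  layer 4 (clean gravel): t_4 = 11.5 × 0.25 / 1.917 = 1.500 d
Total t = Σ t_i = 3.056 days.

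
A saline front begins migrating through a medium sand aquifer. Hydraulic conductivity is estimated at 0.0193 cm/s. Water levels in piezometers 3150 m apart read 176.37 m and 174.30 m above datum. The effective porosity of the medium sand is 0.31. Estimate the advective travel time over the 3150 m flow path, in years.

244

Convert K: 0.0193 cm/s × 864 = 16.68 m/day.
Hydraulic gradient i = (176.37 − 174.30) / 3150 = 2.07 / 3150 = 0.0006571.
Darcy flux q = K · i = 16.68 × 0.0006571 = 0.01096 m/day.
Seepage velocity v = q / n_e = 0.01096 / 0.31 = 0.03535 m/day.
Travel time t = L / v = 3150 / 0.03535 = 89113 days = 244.0 years.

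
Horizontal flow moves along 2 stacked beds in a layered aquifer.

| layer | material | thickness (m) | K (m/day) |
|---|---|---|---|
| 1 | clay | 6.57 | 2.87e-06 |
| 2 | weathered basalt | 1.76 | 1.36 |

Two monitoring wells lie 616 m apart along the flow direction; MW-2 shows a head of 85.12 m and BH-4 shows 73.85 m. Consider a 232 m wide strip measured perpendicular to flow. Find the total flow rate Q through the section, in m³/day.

Flow is parallel to layering, so each bed carries its own Darcy discharge and the transmissivities add.
Σ(K_i·b_i) = 2.87e-06×6.57 + 1.36×1.76 = 2.394 m²/day.
Hydraulic gradient i = (85.12 − 73.85) / 616 = 11.27 / 616 = 0.01830.
Q = Σ(K_i·b_i) · W · i = 2.394 × 232 × 0.01830 = 10.16 m³/day.

10.2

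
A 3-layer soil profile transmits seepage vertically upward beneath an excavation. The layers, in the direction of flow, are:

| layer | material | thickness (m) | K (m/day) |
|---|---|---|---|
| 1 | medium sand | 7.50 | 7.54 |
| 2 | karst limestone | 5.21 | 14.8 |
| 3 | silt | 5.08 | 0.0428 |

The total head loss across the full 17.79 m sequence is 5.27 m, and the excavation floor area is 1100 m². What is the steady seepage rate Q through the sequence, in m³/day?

Flow is perpendicular to layering, so the layers act in series and the equivalent K is the thickness-weighted harmonic mean.
Total thickness L = 7.50 + 5.21 + 5.08 = 17.79 m.
Σ(b_i/K_i) = 7.50/7.54 + 5.21/14.8 + 5.08/0.0428 = 120.0 d.
K_eq = L / Σ(b_i/K_i) = 17.79 / 120.0 = 0.1482 m/day.
Q = K_eq · A · (Δh/L) = 0.1482 × 1100 × (5.27/17.79) = 48.29 m³/day.

48.3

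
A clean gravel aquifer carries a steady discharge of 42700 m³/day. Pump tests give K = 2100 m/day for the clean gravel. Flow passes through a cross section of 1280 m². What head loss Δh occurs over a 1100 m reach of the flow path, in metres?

From Q = K·A·i, i = Q / (K·A) = 42700 / (2100 × 1280) = 0.01589.
Head loss Δh = i · L = 0.01589 × 1100 = 17.47 m.

17.5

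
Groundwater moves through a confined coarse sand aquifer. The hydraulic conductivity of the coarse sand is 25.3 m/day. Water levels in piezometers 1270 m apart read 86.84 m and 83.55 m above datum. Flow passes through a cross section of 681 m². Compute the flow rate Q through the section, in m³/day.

Hydraulic gradient i = (86.84 − 83.55) / 1270 = 3.29 / 1270 = 0.002591.
Darcy's law: Q = K · A · i = 25.30 × 681.0 × 0.002591 = 44.63 m³/day.

44.6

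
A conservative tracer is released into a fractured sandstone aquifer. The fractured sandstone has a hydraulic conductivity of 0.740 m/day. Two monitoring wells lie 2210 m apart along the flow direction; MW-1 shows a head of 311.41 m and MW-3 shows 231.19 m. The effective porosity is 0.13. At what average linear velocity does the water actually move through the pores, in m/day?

Hydraulic gradient i = (311.41 − 231.19) / 2210 = 80.22 / 2210 = 0.03630.
Darcy flux q = K · i = 0.7400 × 0.03630 = 0.02686 m/day.
Seepage velocity v = q / n_e = 0.02686 / 0.13 = 0.2066 m/day.

0.207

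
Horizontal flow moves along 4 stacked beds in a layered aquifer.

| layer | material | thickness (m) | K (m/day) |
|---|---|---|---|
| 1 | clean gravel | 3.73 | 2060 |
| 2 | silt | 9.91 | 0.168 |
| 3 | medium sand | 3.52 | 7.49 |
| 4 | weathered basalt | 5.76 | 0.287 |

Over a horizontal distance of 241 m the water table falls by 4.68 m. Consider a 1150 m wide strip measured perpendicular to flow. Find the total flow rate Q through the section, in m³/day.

Flow is parallel to layering, so each bed carries its own Darcy discharge and the transmissivities add.
Σ(K_i·b_i) = 2060×3.73 + 0.168×9.91 + 7.49×3.52 + 0.287×5.76 = 7713 m²/day.
Hydraulic gradient i = Δh / L = 4.68 / 241 = 0.01942.
Q = Σ(K_i·b_i) · W · i = 7713 × 1150 × 0.01942 = 1.723e+05 m³/day.

172000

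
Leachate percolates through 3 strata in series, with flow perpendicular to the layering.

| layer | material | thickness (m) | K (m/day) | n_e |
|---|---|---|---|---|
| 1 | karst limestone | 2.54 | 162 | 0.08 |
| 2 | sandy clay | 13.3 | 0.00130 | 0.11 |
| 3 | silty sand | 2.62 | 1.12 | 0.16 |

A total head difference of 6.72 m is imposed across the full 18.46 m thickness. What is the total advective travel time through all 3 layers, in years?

With flow normal to the layers, continuity requires the same specific discharge q through every layer.
Σ(b_i/K_i) = 2.54/162 + 13.3/0.00130 + 2.62/1.12 = 10233 d.
q = Δh / Σ(b_i/K_i) = 6.72 / 10233 = 0.0006567 m/day.
In each layer the seepage velocity is v_i = q/n_i, so the layer transit time is t_i = b_i·n_i / q:
  layer 1 (karst limestone): t_1 = 2.54 × 0.08 / 0.0006567 = 309.4 d
  layer 2 (sandy clay): t_2 = 13.3 × 0.11 / 0.0006567 = 2228 d
  layer 3 (silty sand): t_3 = 2.62 × 0.16 / 0.0006567 = 638.4 d
Total t = Σ t_i = 3176 days = 8.694 years.

8.69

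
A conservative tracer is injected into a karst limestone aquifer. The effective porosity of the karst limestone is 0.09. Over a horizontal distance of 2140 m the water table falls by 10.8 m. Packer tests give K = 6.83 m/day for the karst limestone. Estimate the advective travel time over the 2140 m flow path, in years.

Hydraulic gradient i = Δh / L = 10.8 / 2140 = 0.005047.
Darcy flux q = K · i = 6.830 × 0.005047 = 0.03447 m/day.
Seepage velocity v = q / n_e = 0.03447 / 0.09 = 0.3830 m/day.
Travel time t = L / v = 2140 / 0.3830 = 5588 days = 15.30 years.

15.3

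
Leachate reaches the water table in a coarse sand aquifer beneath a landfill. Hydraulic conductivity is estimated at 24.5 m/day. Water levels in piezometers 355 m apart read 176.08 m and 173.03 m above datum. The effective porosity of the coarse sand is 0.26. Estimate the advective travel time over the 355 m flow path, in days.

Hydraulic gradient i = (176.08 − 173.03) / 355 = 3.05 / 355 = 0.008592.
Darcy flux q = K · i = 24.50 × 0.008592 = 0.2105 m/day.
Seepage velocity v = q / n_e = 0.2105 / 0.26 = 0.8096 m/day.
Travel time t = L / v = 355 / 0.8096 = 438.5 days.

438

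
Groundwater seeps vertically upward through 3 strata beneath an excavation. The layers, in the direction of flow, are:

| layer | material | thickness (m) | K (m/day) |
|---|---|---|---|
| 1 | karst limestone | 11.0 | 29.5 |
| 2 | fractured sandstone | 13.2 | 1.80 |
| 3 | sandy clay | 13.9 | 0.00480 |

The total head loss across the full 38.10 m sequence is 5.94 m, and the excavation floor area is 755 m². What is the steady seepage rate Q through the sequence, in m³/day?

Flow is perpendicular to layering, so the layers act in series and the equivalent K is the thickness-weighted harmonic mean.
Total thickness L = 11.0 + 13.2 + 13.9 = 38.10 m.
Σ(b_i/K_i) = 11.0/29.5 + 13.2/1.80 + 13.9/0.00480 = 2904 d.
K_eq = L / Σ(b_i/K_i) = 38.10 / 2904 = 0.01312 m/day.
Q = K_eq · A · (Δh/L) = 0.01312 × 755 × (5.94/38.10) = 1.545 m³/day.

1.54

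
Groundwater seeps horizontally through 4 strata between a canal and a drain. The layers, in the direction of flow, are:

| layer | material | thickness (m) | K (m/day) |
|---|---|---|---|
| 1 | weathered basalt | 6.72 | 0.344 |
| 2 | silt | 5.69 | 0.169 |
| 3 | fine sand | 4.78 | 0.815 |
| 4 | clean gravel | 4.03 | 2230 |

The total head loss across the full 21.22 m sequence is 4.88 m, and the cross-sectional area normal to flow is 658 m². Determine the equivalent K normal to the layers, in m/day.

Flow is perpendicular to layering, so the layers act in series and the equivalent K is the thickness-weighted harmonic mean.
Total thickness L = 6.72 + 5.69 + 4.78 + 4.03 = 21.22 m.
Σ(b_i/K_i) = 6.72/0.344 + 5.69/0.169 + 4.78/0.815 + 4.03/2230 = 59.07 d.
K_eq = L / Σ(b_i/K_i) = 21.22 / 59.07 = 0.3592 m/day.

0.359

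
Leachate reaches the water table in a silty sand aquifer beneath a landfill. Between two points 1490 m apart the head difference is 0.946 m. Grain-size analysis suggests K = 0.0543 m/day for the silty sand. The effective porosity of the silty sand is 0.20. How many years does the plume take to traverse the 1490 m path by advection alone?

23700

Hydraulic gradient i = Δh / L = 0.946 / 1490 = 0.0006349.
Darcy flux q = K · i = 0.05430 × 0.0006349 = 3.448e-05 m/day.
Seepage velocity v = q / n_e = 3.448e-05 / 0.20 = 0.0001724 m/day.
Travel time t = L / v = 1490 / 0.0001724 = 8.644e+06 days = 23666 years.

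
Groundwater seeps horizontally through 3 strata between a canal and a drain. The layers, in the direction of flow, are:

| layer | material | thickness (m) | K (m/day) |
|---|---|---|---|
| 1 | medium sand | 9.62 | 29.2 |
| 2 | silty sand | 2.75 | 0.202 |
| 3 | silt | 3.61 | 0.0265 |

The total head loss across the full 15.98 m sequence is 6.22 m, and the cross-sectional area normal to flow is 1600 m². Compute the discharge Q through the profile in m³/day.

66.3

Flow is perpendicular to layering, so the layers act in series and the equivalent K is the thickness-weighted harmonic mean.
Total thickness L = 9.62 + 2.75 + 3.61 = 15.98 m.
Σ(b_i/K_i) = 9.62/29.2 + 2.75/0.202 + 3.61/0.0265 = 150.2 d.
K_eq = L / Σ(b_i/K_i) = 15.98 / 150.2 = 0.1064 m/day.
Q = K_eq · A · (Δh/L) = 0.1064 × 1600 × (6.22/15.98) = 66.27 m³/day.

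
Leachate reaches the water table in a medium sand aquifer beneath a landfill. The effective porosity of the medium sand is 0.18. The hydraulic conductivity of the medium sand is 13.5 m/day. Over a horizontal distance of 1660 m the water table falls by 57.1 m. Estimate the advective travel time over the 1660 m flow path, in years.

Hydraulic gradient i = Δh / L = 57.1 / 1660 = 0.03440.
Darcy flux q = K · i = 13.50 × 0.03440 = 0.4644 m/day.
Seepage velocity v = q / n_e = 0.4644 / 0.18 = 2.580 m/day.
Travel time t = L / v = 1660 / 2.580 = 643.5 days = 1.762 years.

1.76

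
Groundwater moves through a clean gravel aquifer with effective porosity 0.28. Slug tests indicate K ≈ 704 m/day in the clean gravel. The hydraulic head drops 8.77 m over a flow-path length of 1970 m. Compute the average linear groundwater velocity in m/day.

Hydraulic gradient i = Δh / L = 8.77 / 1970 = 0.004452.
Darcy flux q = K · i = 704.0 × 0.004452 = 3.134 m/day.
Seepage velocity v = q / n_e = 3.134 / 0.28 = 11.19 m/day.

11.2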